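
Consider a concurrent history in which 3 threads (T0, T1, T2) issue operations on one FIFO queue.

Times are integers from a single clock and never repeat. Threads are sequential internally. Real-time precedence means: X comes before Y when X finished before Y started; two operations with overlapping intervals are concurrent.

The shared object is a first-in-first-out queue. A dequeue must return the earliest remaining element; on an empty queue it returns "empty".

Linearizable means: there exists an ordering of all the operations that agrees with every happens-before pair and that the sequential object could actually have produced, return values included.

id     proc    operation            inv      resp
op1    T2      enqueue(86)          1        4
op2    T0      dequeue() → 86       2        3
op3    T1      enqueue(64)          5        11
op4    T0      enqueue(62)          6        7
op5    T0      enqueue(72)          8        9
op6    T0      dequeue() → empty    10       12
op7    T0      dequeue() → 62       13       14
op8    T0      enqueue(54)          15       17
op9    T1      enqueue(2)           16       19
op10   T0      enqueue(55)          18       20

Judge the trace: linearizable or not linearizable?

not linearizable

events 1..11 are fine; event 12 — the response of op6 at time 12 — makes the prefix non-linearizable
no legal order exists: 8 real-time-consistent candidates over 6 completed FIFO queue operations, all rejected
e.g. op1, op2, op3, op4, op5, op6: illegal at step 6, since op6 dequeue() → empty cannot apply there
e.g. op1, op2, op4, op3, op5, op6: illegal at step 6, since op6 dequeue() → empty cannot apply there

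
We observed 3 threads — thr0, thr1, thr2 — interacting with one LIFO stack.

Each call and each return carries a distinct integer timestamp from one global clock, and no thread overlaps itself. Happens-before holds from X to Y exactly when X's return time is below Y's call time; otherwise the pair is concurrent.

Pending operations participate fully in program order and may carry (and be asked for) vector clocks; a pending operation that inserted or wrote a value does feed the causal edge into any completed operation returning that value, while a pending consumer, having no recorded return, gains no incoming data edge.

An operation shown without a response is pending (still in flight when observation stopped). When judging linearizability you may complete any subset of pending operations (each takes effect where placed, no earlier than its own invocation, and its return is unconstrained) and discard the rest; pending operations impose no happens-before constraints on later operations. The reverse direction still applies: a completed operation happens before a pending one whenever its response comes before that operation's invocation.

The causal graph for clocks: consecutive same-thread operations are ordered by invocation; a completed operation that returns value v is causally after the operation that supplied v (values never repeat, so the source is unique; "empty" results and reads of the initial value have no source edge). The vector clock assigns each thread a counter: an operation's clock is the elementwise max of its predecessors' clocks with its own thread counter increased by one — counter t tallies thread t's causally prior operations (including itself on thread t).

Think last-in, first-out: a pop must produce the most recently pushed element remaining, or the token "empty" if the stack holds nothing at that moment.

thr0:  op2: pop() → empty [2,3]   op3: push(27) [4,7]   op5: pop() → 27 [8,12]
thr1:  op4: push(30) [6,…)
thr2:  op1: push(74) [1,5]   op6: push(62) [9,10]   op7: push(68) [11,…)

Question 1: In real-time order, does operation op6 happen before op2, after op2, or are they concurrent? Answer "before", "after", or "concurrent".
after

op6 spans [9,10], op2 spans [2,3]
resp(op2)=3 < inv(op6)=9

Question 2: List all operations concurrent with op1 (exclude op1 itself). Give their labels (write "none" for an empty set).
op2, op3

overlap test against op1 [1,5]: concurrent iff the interval meets 1..5
op2 [2,3]: concurrent
op3 [4,7]: concurrent
op4 [6,…): after
op5 [8,12]: after
op6 [9,10]: after
op7 [11,…): after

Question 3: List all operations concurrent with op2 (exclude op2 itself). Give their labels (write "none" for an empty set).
op1

op2 runs from 2 to 3; window-overlapping ops are concurrent
op1 [1,5]: concurrent
op3 [4,7]: after
op4 [6,…): after
op5 [8,12]: after
op6 [9,10]: after
op7 [11,…): after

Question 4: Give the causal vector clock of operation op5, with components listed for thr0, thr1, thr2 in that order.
(3, 0, 0)

op1 (invocation 1): nothing precedes it; thr2's component alone gives (0, 0, 1)
op4 (invocation 6): nothing precedes it; thr1's component alone gives (0, 1, 0)
op2 (invocation 2): nothing precedes it; thr0's component alone gives (1, 0, 0)
invoked at 9, op6 merges VC(op1)=(0, 0, 1) and bumps thr2's slot → (0, 0, 2)
invoked at 4, op3 merges VC(op2)=(1, 0, 0) and bumps thr0's slot → (2, 0, 0)
invoked at 11, op7 merges VC(op6)=(0, 0, 2) and bumps thr2's slot → (0, 0, 3)
invoked at 8, op5 merges VC(op3)=(2, 0, 0) and bumps thr0's slot → (3, 0, 0)
target: VC(op5) = (3, 0, 0)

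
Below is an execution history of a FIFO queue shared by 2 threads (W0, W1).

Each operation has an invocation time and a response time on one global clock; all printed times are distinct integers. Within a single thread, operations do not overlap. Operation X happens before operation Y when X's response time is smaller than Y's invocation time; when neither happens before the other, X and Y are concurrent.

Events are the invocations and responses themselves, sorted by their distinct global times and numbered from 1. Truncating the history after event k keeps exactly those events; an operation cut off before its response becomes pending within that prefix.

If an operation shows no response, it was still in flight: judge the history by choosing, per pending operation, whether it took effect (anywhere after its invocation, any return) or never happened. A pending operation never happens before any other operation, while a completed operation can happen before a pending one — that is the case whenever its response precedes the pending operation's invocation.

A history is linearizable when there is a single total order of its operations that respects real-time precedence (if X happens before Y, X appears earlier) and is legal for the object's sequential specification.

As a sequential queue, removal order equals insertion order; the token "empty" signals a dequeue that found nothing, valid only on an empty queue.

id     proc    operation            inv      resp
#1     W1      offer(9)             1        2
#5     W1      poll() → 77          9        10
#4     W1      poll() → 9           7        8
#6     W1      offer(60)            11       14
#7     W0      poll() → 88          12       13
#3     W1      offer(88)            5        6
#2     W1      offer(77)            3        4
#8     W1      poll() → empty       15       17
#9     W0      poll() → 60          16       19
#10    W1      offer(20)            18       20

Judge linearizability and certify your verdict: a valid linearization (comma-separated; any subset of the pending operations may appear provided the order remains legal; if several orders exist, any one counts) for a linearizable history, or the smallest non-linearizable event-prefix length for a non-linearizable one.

step 1: #1 offer(9) — queue <9>
step 2: #2 offer(77) — queue <9,77>
step 3: #3 offer(88) — queue <9,77,88>
step 4: #4 poll() → 9 — queue <77,88>
step 5: #5 poll() → 77 — queue <88>
step 6: #6 offer(60) — queue <88,60>
step 7: #7 poll() → 88 — queue <60>
step 8: #9 poll() → 60 — queue <>
step 9: #8 poll() → empty — queue <>
step 10: #10 offer(20) — queue <20>

linearizable — witness: #1, #2, #3, #4, #5, #6, #7, #9, #8, #10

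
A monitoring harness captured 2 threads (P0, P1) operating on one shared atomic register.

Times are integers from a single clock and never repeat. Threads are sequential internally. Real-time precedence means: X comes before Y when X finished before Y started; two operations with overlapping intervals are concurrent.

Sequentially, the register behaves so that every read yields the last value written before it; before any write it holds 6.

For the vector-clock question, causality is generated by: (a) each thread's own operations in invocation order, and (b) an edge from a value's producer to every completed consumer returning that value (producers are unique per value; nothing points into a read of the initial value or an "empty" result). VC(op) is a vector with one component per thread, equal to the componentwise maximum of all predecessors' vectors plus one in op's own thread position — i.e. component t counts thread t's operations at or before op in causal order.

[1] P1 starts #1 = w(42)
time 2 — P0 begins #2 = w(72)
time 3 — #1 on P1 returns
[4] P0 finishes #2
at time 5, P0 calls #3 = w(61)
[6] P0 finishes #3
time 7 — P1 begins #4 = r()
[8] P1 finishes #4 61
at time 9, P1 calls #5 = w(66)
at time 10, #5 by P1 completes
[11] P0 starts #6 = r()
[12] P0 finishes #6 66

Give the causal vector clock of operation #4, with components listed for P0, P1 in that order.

#1 (invocation 1): nothing precedes it; P1's component alone gives (0, 1)
#2 (invocation 2): nothing precedes it; P0's component alone gives (1, 0)
invoked at 5, #3 merges VC(#2)=(1, 0) and bumps P0's slot → (2, 0)
invoked at 7, #4 merges VC(#1)=(0, 1), VC(#3)=(2, 0) and bumps P1's slot → (2, 2)
invoked at 9, #5 merges VC(#4)=(2, 2) and bumps P1's slot → (2, 3)
invoked at 11, #6 merges VC(#3)=(2, 0), VC(#5)=(2, 3) and bumps P0's slot → (3, 3)
target: VC(#4) = (2, 2)

(2, 2)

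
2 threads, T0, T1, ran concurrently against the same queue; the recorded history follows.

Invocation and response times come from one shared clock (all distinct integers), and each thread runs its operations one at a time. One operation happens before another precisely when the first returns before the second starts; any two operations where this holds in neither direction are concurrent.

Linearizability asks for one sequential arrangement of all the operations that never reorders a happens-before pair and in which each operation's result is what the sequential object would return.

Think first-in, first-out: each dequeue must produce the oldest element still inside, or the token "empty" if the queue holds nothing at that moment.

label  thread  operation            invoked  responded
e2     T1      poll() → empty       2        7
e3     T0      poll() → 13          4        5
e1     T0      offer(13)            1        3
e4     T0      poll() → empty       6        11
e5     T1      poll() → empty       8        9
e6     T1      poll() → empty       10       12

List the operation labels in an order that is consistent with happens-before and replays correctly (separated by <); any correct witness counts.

e1 < e3 < e2 < e4 < e5 < e6

1. e1 offer(13), leaving queue <13>
2. e3 poll() → 13, leaving queue <>
3. e2 poll() → empty, leaving queue <>
4. e4 poll() → empty, leaving queue <>
5. e5 poll() → empty, leaving queue <>
6. e6 poll() → empty, leaving queue <>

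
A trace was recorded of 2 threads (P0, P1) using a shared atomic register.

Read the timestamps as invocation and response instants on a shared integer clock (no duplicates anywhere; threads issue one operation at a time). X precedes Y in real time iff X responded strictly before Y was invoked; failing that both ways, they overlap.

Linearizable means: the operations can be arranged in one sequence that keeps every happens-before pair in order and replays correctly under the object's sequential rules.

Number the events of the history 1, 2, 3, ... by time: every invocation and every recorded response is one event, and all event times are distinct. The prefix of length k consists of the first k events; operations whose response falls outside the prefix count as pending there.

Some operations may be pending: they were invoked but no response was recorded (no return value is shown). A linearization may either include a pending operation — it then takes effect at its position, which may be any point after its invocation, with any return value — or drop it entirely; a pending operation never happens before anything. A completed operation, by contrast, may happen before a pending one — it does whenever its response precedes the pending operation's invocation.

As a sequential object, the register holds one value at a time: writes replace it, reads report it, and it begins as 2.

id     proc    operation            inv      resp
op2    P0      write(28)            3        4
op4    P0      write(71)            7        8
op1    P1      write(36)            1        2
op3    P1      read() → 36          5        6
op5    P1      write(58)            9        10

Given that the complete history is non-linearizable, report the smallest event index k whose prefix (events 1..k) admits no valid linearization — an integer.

events 1..5 are still linearizable — one witness is op1, op2:
after step 1 (op1 write(36)): value 36
after step 2 (op2 write(28)): value 28
at event 6 (op3's time-6 response) nothing linearizes any more
e.g. op1, op2, op3: illegal at step 3, since op3 read() → 36 cannot apply there

6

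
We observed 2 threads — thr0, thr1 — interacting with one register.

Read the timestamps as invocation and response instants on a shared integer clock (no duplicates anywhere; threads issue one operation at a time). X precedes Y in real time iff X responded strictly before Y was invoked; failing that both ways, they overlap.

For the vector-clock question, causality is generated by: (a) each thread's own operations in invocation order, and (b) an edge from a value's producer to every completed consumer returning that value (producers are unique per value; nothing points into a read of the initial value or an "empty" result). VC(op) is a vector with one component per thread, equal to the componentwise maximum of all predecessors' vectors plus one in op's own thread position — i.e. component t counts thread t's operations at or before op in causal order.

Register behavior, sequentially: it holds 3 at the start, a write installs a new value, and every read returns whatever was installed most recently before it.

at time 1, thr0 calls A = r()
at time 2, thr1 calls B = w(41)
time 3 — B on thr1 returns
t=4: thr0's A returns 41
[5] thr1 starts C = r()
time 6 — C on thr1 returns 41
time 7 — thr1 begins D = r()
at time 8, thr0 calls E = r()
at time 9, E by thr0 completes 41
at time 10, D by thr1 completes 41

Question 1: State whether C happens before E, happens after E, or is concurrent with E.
Answer: before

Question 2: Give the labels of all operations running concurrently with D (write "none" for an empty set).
Answer: E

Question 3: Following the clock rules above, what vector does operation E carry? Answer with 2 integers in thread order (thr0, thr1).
Answer: (2, 1)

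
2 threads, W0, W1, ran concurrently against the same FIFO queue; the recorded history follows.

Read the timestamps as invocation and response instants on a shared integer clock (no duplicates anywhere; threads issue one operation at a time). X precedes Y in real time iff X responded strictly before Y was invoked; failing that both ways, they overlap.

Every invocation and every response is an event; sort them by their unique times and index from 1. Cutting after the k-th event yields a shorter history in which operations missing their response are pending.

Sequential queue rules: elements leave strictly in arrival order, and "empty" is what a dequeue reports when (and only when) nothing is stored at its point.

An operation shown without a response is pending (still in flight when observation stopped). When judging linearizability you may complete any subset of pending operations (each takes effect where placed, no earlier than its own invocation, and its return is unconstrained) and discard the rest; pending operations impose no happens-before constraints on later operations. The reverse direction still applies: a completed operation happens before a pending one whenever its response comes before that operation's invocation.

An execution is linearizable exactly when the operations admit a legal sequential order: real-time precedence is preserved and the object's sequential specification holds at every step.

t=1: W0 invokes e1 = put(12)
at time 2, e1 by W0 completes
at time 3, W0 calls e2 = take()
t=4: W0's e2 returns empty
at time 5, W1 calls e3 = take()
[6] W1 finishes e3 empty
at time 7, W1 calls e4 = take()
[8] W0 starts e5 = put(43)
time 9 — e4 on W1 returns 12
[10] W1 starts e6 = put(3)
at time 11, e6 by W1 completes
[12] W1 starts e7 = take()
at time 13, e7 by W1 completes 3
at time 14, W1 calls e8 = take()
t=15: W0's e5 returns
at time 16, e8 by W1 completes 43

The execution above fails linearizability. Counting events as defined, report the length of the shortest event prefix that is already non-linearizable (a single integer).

one valid order for events 1..3 is e1:
1. e1 put(12), leaving queue <12>
adding event 4 (e2 responds at 4) leaves no legal real-time order
take e1, e2: step 2 already fails, because e2 take() → empty cannot occur there

4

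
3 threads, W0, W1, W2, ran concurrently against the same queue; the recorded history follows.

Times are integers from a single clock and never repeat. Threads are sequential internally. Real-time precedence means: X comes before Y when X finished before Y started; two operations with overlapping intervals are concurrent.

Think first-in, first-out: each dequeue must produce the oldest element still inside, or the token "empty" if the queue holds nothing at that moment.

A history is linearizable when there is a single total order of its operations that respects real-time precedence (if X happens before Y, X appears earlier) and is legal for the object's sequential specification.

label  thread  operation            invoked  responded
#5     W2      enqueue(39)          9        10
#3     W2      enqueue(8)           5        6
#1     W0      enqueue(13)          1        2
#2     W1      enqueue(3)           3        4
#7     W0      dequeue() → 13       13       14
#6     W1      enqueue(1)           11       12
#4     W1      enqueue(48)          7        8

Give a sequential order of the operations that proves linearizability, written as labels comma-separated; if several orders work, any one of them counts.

#1, #2, #3, #4, #5, #6, #7

step 1: #1 enqueue(13) — queue <13>
step 2: #2 enqueue(3) — queue <13,3>
step 3: #3 enqueue(8) — queue <13,3,8>
step 4: #4 enqueue(48) — queue <13,3,8,48>
step 5: #5 enqueue(39) — queue <13,3,8,48,39>
step 6: #6 enqueue(1) — queue <13,3,8,48,39,1>
step 7: #7 dequeue() → 13 — queue <3,8,48,39,1>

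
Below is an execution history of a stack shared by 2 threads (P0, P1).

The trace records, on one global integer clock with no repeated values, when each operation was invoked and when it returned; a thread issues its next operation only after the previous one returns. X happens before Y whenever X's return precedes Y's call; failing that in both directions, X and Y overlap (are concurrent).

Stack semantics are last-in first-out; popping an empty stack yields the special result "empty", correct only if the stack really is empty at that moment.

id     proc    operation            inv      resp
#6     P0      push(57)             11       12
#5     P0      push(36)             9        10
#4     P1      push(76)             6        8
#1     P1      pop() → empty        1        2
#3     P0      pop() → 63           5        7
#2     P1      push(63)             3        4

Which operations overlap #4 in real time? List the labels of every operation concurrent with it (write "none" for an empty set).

#3

overlap test against #4 [6,8]: concurrent iff the interval meets 6..8
#1 [1,2]: before
#2 [3,4]: before
#3 [5,7]: concurrent
#5 [9,10]: after
#6 [11,12]: after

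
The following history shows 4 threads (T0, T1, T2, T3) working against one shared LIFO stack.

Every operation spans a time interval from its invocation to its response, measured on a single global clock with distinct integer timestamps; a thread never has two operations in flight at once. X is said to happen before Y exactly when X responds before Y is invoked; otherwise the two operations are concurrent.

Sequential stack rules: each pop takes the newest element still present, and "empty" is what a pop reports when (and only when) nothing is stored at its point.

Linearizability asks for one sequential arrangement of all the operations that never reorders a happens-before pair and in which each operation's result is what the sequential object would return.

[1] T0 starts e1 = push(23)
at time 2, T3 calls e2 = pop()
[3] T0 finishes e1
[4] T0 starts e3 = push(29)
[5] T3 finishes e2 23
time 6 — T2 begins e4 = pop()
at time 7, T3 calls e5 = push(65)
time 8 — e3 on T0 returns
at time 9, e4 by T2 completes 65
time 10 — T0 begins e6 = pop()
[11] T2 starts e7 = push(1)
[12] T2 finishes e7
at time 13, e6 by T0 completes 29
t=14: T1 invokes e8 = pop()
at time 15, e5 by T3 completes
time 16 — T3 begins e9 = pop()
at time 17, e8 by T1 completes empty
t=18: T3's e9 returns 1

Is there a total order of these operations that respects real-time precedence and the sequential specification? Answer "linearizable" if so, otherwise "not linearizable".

linearizable

witness order: e1, e2, e3, e5, e4, e6, e7, e9, e8
step 1: e1 push(23) — stack <23>
step 2: e2 pop() → 23 — stack <>
step 3: e3 push(29) — stack <29>
step 4: e5 push(65) — stack <29,65>
step 5: e4 pop() → 65 — stack <29>
step 6: e6 pop() → 29 — stack <>
step 7: e7 push(1) — stack <1>
step 8: e9 pop() → 1 — stack <>
step 9: e8 pop() → empty — stack <>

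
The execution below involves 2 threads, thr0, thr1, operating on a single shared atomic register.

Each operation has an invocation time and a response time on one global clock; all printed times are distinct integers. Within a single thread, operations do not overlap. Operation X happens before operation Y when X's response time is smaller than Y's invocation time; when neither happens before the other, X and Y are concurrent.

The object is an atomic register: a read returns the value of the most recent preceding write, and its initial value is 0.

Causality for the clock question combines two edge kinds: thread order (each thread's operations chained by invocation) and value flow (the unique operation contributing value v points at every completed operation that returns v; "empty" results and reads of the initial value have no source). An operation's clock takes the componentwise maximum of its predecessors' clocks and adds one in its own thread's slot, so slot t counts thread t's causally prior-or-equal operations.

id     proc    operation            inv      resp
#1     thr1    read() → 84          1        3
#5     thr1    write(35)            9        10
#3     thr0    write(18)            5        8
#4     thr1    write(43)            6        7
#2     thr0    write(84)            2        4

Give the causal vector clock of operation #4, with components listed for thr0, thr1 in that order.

#2 (invocation 2): nothing precedes it; thr0's component alone gives (1, 0)
from VC(#2)=(1, 0), #1 (invoked 1) maxes components and bumps thr1 → (1, 1)
from VC(#2)=(1, 0), #3 (invoked 5) maxes components and bumps thr0 → (2, 0)
from VC(#1)=(1, 1), #4 (invoked 6) maxes components and bumps thr1 → (1, 2)
from VC(#4)=(1, 2), #5 (invoked 9) maxes components and bumps thr1 → (1, 3)
target: VC(#4) = (1, 2)

(1, 2)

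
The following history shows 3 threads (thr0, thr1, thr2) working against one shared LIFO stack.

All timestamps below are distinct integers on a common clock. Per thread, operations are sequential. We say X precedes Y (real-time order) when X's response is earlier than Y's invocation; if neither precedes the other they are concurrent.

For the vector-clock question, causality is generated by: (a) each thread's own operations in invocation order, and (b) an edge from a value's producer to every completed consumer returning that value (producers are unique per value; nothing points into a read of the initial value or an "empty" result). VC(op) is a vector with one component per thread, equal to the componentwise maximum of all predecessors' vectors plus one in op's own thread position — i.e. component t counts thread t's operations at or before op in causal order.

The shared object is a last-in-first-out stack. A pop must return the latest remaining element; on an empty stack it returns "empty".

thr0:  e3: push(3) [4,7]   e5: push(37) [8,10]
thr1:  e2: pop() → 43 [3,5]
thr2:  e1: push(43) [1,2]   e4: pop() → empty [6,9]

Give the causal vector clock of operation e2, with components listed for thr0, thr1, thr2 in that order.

e1, invoked 1, has no incoming edges; only thr2's bump applies → (0, 0, 1)
e3, invoked 4, has no incoming edges; only thr0's bump applies → (1, 0, 0)
from VC(e1)=(0, 0, 1), e4 (invoked 6) maxes components and bumps thr2 → (0, 0, 2)
from VC(e1)=(0, 0, 1), e2 (invoked 3) maxes components and bumps thr1 → (0, 1, 1)
from VC(e3)=(1, 0, 0), e5 (invoked 8) maxes components and bumps thr0 → (2, 0, 0)
target: VC(e2) = (0, 1, 1)

(0, 1, 1)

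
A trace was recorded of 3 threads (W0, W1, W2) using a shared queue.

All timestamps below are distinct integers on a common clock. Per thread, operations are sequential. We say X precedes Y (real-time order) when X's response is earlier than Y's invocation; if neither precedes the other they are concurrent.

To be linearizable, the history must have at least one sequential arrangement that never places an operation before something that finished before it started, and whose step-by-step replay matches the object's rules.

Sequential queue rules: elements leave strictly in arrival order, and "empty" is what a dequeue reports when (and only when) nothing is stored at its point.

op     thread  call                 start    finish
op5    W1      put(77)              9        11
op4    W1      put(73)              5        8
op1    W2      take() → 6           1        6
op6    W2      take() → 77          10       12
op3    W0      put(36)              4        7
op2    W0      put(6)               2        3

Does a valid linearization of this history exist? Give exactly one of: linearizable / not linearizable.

not linearizable

the violation lands at event 12, op6's response at time 12: events 1..11 linearize, events 1..12 do not
real-time-consistent orders of the 6 completed operations: 16 — all fail the queue replay
e.g. op1, op2, op3, op4, op5, op6: illegal at step 1, since op1 take() → 6 cannot apply there
e.g. op1, op2, op3, op4, op6, op5: illegal at step 1, since op1 take() → 6 cannot apply there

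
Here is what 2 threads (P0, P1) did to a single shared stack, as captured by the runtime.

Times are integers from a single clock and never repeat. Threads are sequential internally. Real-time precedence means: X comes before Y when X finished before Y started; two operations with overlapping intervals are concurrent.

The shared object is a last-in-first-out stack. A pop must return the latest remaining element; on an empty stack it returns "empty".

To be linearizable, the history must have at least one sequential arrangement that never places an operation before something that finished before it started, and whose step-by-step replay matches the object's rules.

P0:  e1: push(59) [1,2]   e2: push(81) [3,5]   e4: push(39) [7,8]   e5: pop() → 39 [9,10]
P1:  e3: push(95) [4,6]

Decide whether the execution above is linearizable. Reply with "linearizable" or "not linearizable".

linearizable

witness order: e1, e2, e3, e4, e5
1. e1 push(59), leaving stack <59>
2. e2 push(81), leaving stack <59,81>
3. e3 push(95), leaving stack <59,81,95>
4. e4 push(39), leaving stack <59,81,95,39>
5. e5 pop() → 39, leaving stack <59,81,95>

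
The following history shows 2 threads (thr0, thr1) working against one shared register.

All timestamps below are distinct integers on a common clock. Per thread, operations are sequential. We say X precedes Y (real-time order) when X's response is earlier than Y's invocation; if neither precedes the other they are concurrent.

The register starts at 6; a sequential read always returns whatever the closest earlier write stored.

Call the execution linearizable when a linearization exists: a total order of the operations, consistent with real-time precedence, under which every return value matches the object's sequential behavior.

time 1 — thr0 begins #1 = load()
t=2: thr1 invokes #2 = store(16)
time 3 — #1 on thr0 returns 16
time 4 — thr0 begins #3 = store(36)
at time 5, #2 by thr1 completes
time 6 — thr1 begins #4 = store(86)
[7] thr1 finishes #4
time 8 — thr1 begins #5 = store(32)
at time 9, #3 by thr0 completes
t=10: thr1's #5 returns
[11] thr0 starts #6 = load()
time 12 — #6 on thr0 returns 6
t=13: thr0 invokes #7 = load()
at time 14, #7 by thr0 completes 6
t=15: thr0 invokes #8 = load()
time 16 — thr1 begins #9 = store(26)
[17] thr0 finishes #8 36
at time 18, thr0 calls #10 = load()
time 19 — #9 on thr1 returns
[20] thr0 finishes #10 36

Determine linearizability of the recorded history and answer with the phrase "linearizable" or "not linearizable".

already the first 12 events (up to #6's response at time 12) admit no linearization; the first 11 still do
6 completed operations, 7 real-time-consistent orders — every register replay fails
sample order #1, #2, #3, #4, #5, #6 stalls at step 1 — #1 load() → 16 has no legal effect
sample order #1, #2, #4, #3, #5, #6 stalls at step 1 — #1 load() → 16 has no legal effect

not linearizable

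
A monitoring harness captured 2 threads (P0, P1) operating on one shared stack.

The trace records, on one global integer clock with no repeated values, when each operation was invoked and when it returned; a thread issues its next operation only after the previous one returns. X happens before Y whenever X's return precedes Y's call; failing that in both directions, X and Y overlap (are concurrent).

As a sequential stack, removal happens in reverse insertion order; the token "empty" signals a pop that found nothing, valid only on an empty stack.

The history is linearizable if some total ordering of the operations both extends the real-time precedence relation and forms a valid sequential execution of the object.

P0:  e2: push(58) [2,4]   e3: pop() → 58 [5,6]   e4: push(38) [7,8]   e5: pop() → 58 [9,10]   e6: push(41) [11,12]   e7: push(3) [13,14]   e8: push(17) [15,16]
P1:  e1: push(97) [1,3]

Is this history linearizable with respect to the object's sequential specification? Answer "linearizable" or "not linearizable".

not linearizable

events 1..9 are fine; event 10 — the response of e5 at time 10 — makes the prefix non-linearizable
no legal order exists: 2 real-time-consistent candidates over 5 completed stack operations, all rejected
e.g. e1, e2, e3, e4, e5: illegal at step 5, since e5 pop() → 58 cannot apply there
e.g. e2, e1, e3, e4, e5: illegal at step 3, since e3 pop() → 58 cannot apply there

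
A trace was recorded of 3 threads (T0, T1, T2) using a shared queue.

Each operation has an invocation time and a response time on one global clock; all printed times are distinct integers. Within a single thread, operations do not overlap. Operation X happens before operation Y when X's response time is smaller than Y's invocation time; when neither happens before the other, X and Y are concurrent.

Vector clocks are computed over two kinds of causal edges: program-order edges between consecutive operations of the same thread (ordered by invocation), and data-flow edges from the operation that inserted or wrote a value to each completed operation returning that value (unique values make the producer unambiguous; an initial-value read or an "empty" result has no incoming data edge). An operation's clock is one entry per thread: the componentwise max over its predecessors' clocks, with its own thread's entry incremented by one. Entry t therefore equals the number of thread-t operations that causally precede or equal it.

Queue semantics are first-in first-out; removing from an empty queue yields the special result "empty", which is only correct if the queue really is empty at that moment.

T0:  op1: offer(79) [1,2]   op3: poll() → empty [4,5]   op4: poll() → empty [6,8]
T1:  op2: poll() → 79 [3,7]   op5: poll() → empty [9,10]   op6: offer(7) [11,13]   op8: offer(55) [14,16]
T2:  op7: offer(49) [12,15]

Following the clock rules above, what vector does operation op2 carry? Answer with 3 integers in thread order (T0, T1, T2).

(1, 1, 0)

VC(op7, invoked at 12): no causal predecessors; +1 on T2 → (0, 0, 1)
VC(op1, invoked at 1): no causal predecessors; +1 on T0 → (1, 0, 0)
merge at op2 (invoked 3): VC(op1)=(1, 0, 0), own-thread bump on T1 → (1, 1, 0)
merge at op3 (invoked 4): VC(op1)=(1, 0, 0), own-thread bump on T0 → (2, 0, 0)
merge at op5 (invoked 9): VC(op2)=(1, 1, 0), own-thread bump on T1 → (1, 2, 0)
merge at op4 (invoked 6): VC(op3)=(2, 0, 0), own-thread bump on T0 → (3, 0, 0)
merge at op6 (invoked 11): VC(op5)=(1, 2, 0), own-thread bump on T1 → (1, 3, 0)
merge at op8 (invoked 14): VC(op6)=(1, 3, 0), own-thread bump on T1 → (1, 4, 0)
target: VC(op2) = (1, 1, 0)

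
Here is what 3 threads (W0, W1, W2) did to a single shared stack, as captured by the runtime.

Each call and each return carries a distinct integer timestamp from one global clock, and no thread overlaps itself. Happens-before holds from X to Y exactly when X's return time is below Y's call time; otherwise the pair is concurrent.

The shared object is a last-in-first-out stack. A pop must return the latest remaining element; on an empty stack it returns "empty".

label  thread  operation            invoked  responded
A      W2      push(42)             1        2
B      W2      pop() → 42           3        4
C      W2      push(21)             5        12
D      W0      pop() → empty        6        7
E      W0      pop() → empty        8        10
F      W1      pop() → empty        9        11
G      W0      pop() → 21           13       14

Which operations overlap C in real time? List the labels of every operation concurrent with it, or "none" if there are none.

concurrent with C ([5,12]): every op whose interval crosses 5..12
A [1,2]: before
B [3,4]: before
D [6,7]: concurrent
E [8,10]: concurrent
F [9,11]: concurrent
G [13,14]: after

D, E, F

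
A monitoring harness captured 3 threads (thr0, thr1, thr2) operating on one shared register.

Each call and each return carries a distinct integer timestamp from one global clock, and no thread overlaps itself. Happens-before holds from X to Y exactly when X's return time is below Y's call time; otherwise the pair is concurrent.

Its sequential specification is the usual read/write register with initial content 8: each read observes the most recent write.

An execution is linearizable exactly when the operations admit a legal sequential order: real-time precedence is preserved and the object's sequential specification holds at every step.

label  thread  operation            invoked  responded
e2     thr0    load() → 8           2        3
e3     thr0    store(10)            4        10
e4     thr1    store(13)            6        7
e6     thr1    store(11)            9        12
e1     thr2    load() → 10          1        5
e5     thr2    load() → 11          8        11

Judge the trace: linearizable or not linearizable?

witness order: e2, e3, e1, e4, e6, e5
after step 1 (e2 load() → 8): value 8
after step 2 (e3 store(10)): value 10
after step 3 (e1 load() → 10): value 10
after step 4 (e4 store(13)): value 13
after step 5 (e6 store(11)): value 11
after step 6 (e5 load() → 11): value 11

linearizable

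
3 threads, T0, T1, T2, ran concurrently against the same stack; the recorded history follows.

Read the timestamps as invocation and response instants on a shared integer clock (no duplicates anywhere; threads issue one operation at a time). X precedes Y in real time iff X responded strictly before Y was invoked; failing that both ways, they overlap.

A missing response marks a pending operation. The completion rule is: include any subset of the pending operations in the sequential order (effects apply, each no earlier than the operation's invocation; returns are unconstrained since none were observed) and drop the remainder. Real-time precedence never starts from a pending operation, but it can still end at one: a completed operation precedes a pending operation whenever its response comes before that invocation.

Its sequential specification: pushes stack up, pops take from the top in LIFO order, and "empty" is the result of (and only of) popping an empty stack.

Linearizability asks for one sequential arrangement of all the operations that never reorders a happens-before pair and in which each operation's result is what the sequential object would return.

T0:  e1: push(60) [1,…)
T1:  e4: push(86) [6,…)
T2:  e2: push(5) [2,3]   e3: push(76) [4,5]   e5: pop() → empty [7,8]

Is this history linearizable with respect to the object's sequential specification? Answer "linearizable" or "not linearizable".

cut after 7 events: linearizable; cut after 8 events (e5 responds, time 8): not linearizable
exactly one order of the 3 completed ops respects real time; the stack replay fails
no completion choice of the 2 pending operations (e1, e4) rescues it — every subset was tried
one such order, e2, e3, e5 (pending dropped), breaks at step 3 where e5 pop() → empty is illegal

not linearizable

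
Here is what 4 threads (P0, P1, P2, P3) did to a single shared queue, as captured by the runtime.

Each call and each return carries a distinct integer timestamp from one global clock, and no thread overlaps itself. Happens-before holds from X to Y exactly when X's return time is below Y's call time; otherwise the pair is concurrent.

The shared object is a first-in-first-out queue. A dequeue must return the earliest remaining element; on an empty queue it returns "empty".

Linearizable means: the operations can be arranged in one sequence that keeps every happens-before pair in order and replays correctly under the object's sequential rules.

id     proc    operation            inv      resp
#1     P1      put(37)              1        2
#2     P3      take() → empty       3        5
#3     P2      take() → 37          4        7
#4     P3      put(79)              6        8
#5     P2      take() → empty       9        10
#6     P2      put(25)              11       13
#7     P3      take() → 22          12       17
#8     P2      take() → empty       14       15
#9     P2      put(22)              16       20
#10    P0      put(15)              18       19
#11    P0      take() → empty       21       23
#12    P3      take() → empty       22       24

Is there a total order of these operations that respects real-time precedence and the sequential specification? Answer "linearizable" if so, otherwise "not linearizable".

not linearizable

prefix check: 1..9 passes, 1..10 fails once #5's time-10 response joins
5 completed operations, 3 real-time-consistent orders — every queue replay fails
for example #1, #2, #3, #4, #5 fails at step 2: #2 take() → empty is not legal there
for example #1, #2, #4, #3, #5 fails at step 2: #2 take() → empty is not legal there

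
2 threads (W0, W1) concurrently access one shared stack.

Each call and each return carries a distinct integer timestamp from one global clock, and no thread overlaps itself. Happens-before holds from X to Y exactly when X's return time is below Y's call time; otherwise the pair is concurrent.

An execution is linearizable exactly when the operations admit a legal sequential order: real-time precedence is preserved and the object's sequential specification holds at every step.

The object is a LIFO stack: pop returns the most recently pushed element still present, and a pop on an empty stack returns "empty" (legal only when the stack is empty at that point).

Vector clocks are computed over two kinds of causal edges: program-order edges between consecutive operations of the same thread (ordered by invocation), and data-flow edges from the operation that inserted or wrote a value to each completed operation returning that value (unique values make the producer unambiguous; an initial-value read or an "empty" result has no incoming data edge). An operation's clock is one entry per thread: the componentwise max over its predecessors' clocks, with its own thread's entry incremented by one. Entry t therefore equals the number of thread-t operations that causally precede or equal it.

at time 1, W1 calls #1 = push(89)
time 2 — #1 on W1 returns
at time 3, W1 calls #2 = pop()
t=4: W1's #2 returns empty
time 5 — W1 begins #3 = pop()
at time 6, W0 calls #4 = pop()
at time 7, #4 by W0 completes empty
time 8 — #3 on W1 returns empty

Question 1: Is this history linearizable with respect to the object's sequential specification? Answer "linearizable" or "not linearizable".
prefix check: 1..3 passes, 1..4 fails once #2's time-4 response joins
a single order respects real time; the 2 completed stack operations fail replay along it
take #1, #2: step 2 already fails, because #2 pop() → empty cannot occur there

not linearizable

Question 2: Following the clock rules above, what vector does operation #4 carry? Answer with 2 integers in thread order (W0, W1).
Answer: (1, 0)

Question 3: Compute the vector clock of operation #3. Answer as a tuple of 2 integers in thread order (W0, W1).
Answer: (0, 3)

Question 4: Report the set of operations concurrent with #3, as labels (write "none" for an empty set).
Answer: #4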